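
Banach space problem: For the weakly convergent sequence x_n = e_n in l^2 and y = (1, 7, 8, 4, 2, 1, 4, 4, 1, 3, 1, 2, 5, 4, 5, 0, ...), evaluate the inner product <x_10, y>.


x_10 = e_10 is the standard basis vector with 1 in position 10.
<x_10, y> = y_10 = 3
As n -> infinity, <x_n, y> -> 0, confirming weak convergence of (x_n) to 0.

3


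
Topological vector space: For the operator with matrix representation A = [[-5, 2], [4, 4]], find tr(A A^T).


trace(A * A^T) = sum of squares of all entries
= (-5)^2 + 2^2 + 4^2 + 4^2
= 25 + 4 + 16 + 16
= 61

61


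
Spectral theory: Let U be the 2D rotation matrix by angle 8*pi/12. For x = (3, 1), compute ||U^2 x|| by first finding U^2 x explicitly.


U is a rotation by theta = 8*pi/12
U^2 = rotation by 2*theta = 16*pi/12
cos(16*pi/12) = -0.5000, sin(16*pi/12) = -0.8660
U^2 x = (-0.5000 * 3 - -0.8660 * 1, -0.8660 * 3 + -0.5000 * 1)
= (-0.6340, -3.0981)
||U^2 x|| = sqrt((-0.6340)^2 + (-3.0981)^2) = sqrt(10.0000) = 3.1623

3.1623


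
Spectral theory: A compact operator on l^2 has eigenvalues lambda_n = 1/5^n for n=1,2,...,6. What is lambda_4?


The eigenvalue formula gives lambda_4 = 1/5^4
= 1/625
= 0.0016

0.0016


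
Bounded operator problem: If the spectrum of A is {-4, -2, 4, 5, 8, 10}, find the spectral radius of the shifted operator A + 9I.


Spectrum of A + 9I = {5, 7, 13, 14, 17, 19}
Spectral radius = max |lambda| over the shifted spectrum
= max(5, 7, 13, 14, 17, 19) = 19

19


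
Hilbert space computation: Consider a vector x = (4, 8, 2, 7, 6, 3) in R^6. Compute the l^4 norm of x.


The l^4 norm = (sum |x_i|^4)^(1/4)
Sum of 4th powers = 256 + 4096 + 16 + 2401 + 1296 + 81 = 8146
||x||_4 = (8146)^(1/4) = 9.5003

9.5003


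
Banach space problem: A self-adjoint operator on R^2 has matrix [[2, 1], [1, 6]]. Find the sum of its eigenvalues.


For a self-adjoint (symmetric) matrix, the eigenvalues are real.
The sum of eigenvalues equals the trace of the matrix.
trace = 2 + 6 = 8

8


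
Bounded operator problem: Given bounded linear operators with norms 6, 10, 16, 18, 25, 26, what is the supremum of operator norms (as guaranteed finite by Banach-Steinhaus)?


By the Uniform Boundedness Principle, the supremum of norms is finite.
sup_k ||T_k|| = max(6, 10, 16, 18, 25, 26) = 26

26


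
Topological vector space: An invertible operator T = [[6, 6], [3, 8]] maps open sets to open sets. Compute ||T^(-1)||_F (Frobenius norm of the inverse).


det(T) = 6*8 - 6*3 = 30
T^(-1) = (1/30) * [[8, -6], [-3, 6]] = [[0.2667, -0.2000], [-0.1000, 0.2000]]
||T^(-1)||_F^2 = 0.2667^2 + (-0.2000)^2 + (-0.1000)^2 + 0.2000^2 = 0.1611
||T^(-1)||_F = sqrt(0.1611) = 0.4014

0.4014


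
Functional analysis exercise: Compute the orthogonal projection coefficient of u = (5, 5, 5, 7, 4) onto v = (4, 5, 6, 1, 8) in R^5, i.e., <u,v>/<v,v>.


Computing <u,v> = 5*4 + 5*5 + 5*6 + 7*1 + 4*8 = 114
Computing <v,v> = 4^2 + 5^2 + 6^2 + 1^2 + 8^2 = 142
Projection coefficient = 114/142 = 0.8028

0.8028


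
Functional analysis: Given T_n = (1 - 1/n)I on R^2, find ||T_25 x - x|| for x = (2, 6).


T_25 x - x = (1 - 1/25)x - x = -x/25
||x|| = sqrt(40) = 6.3246
||T_25 x - x|| = ||x||/25 = 6.3246/25 = 0.2530

0.2530


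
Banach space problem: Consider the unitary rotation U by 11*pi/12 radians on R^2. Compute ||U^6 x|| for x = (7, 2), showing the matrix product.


U is a rotation by theta = 11*pi/12
U^6 = rotation by 6*theta = 66*pi/12 = 18*pi/12 (mod 2*pi)
cos(18*pi/12) = 0.0000, sin(18*pi/12) = -1.0000
U^6 x = (0.0000 * 7 - -1.0000 * 2, -1.0000 * 7 + 0.0000 * 2)
= (2.0000, -7.0000)
||U^6 x|| = sqrt(2.0000^2 + (-7.0000)^2) = sqrt(53.0000) = 7.2801

7.2801


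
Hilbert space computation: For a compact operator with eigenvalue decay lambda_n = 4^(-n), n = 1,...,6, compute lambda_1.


The eigenvalue formula gives lambda_1 = 1/4^1
= 1/4
= 0.2500

0.2500


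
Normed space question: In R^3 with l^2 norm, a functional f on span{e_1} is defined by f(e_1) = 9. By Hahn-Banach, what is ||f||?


The norm of f is given by ||f|| = sup_{||x||=1} |f(x)|.
On span{e_1}, ||e_1|| = 1, so ||f|| = |f(e_1)| / ||e_1||
= |9| / 1 = 9.0000

9.0000


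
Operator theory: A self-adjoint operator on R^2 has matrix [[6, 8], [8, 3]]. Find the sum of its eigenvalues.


For a self-adjoint (symmetric) matrix, the eigenvalues are real.
The sum of eigenvalues equals the trace of the matrix.
trace = 6 + 3 = 9

9


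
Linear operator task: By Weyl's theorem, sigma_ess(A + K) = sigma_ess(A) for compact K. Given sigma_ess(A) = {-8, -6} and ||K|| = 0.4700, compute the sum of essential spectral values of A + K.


By Weyl's theorem, the essential spectrum is invariant under compact perturbations.
sigma_ess(A + K) = sigma_ess(A) = {-8, -6}
Sum = -8 + -6 = -14

-14


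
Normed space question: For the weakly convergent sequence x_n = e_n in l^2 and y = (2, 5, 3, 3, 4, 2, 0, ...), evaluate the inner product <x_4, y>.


x_4 = e_4 is the standard basis vector with 1 in position 4.
<x_4, y> = y_4 = 3
As n -> infinity, <x_n, y> -> 0, confirming weak convergence of (x_n) to 0.

3


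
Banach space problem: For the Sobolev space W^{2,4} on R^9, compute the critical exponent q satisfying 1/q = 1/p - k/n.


Using the Sobolev embedding formula: 1/q = 1/p - k/n
1/q = 1/4 - 2/9 = 1/36
q = 1/(1/36) = 36

36.0000


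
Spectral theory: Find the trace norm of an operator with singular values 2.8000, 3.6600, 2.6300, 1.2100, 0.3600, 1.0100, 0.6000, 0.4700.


The nuclear norm is the sum of all singular values.
||T||_1 = 2.8000 + 3.6600 + 2.6300 + 1.2100 + 0.3600 + 1.0100 + 0.6000 + 0.4700
= 12.7400

12.7400


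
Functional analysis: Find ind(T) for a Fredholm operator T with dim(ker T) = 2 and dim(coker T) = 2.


The Fredholm index is defined as ind(T) = dim(ker T) - dim(coker T)
= 2 - 2
= 0

0


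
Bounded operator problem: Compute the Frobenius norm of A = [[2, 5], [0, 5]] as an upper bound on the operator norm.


||A||_F^2 = sum a_ij^2
= 2^2 + 5^2 + 0^2 + 5^2
= 4 + 25 + 0 + 25 = 54
||A||_F = sqrt(54) = 7.3485

7.3485


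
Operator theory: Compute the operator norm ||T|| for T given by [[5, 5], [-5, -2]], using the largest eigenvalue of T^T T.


A^T A = [[50, 35], [35, 29]]
trace(A^T A) = 79, det(A^T A) = 225
discriminant = 79^2 - 4*225 = 5341
Largest eigenvalue of A^T A = (trace + sqrt(disc))/2 = 76.0411
||T|| = sqrt(76.0411) = 8.7202

8.7202


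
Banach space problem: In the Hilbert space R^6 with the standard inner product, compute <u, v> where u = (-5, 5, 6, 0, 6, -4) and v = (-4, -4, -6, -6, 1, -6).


Computing the standard inner product <u, v> = sum u_i * v_i
= -5*-4 + 5*-4 + 6*-6 + 0*-6 + 6*1 + -4*-6
= 20 + -20 + -36 + 0 + 6 + 24
= -6

-6


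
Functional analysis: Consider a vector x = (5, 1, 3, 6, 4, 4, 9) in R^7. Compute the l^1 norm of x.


The l^1 norm equals the sum of absolute values of all components.
||x||_1 = 5 + 1 + 3 + 6 + 4 + 4 + 9
= 32

32.0000


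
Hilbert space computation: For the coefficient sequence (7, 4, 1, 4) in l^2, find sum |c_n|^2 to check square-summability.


sum |c_n|^2 = 7^2 + 4^2 + 1^2 + 4^2
= 49 + 16 + 1 + 16
= 82

82


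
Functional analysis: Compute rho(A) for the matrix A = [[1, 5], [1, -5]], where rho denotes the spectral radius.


For a 2x2 matrix, eigenvalues satisfy lambda^2 - (trace)*lambda + det = 0
trace = 1 + -5 = -4
det = 1*-5 - 5*1 = -10
discriminant = (-4)^2 - 4*(-10) = 56
spectral radius = max |eigenvalue| = 5.7417

5.7417


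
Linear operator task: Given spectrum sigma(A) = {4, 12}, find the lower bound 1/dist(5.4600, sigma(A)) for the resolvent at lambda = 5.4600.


dist(5.4600, {4, 12}) = min(|5.4600 - 4|, |5.4600 - 12|)
= min(1.4600, 6.5400) = 1.4600
Resolvent bound = 1/1.4600 = 0.6849

0.6849


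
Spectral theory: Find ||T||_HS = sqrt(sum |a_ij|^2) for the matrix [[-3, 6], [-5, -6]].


The Hilbert-Schmidt norm is sqrt(sum of squares of all entries).
Sum of squares = (-3)^2 + 6^2 + (-5)^2 + (-6)^2
= 9 + 36 + 25 + 36 = 106
||T||_HS = sqrt(106) = 10.2956

10.2956


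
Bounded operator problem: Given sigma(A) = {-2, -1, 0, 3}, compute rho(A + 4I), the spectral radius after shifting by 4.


Spectrum of A + 4I = {2, 3, 4, 7}
Spectral radius = max |lambda| over the shifted spectrum
= max(2, 3, 4, 7) = 7

7


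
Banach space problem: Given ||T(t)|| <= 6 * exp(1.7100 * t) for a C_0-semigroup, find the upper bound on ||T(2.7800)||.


||T(2.7800)|| <= 6 * exp(1.7100 * 2.7800)
= 6 * exp(4.7538)
= 6 * 116.0243
= 696.1460

696.1460


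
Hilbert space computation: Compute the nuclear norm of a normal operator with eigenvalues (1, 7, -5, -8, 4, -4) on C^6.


For a normal operator, singular values equal |eigenvalues|.
Trace norm = sum |lambda_i| = 1 + 7 + 5 + 8 + 4 + 4
= 29

29


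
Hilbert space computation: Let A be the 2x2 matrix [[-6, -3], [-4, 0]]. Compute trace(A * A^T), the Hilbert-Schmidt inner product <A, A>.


trace(A * A^T) = sum of squares of all entries
= (-6)^2 + (-3)^2 + (-4)^2 + 0^2
= 36 + 9 + 16 + 0
= 61

61


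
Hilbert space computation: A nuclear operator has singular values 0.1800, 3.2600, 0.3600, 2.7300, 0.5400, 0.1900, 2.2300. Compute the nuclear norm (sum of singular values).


The nuclear norm is the sum of all singular values.
||T||_1 = 0.1800 + 3.2600 + 0.3600 + 2.7300 + 0.5400 + 0.1900 + 2.2300
= 9.4900

9.4900


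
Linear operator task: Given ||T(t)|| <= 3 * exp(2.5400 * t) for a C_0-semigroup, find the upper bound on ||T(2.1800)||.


||T(2.1800)|| <= 3 * exp(2.5400 * 2.1800)
= 3 * exp(5.5372)
= 3 * 253.9659
= 761.8977

761.8977


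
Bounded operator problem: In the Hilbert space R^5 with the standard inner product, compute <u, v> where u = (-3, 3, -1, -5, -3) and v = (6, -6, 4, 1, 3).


Computing the standard inner product <u, v> = sum u_i * v_i
= -3*6 + 3*-6 + -1*4 + -5*1 + -3*3
= -18 + -18 + -4 + -5 + -9
= -54

-54


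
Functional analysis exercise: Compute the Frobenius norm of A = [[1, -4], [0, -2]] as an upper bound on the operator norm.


||A||_F^2 = sum a_ij^2
= 1^2 + (-4)^2 + 0^2 + (-2)^2
= 1 + 16 + 0 + 4 = 21
||A||_F = sqrt(21) = 4.5826

4.5826


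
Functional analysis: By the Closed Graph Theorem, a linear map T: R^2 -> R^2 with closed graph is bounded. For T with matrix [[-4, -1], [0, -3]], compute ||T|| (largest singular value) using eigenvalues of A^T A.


A^T A = [[16, 4], [4, 10]]
trace(A^T A) = 26, det(A^T A) = 144
discriminant = 26^2 - 4*144 = 100
Largest eigenvalue of A^T A = (trace + sqrt(disc))/2 = 18.0000
||T|| = sqrt(18.0000) = 4.2426

4.2426


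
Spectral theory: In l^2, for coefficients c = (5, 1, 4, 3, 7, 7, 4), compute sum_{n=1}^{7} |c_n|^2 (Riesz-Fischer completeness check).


sum |c_n|^2 = 5^2 + 1^2 + 4^2 + 3^2 + 7^2 + 7^2 + 4^2
= 25 + 1 + 16 + 9 + 49 + 49 + 16
= 165

165


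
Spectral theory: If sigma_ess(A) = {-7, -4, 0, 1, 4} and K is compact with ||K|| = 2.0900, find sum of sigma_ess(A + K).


By Weyl's theorem, the essential spectrum is invariant under compact perturbations.
sigma_ess(A + K) = sigma_ess(A) = {-7, -4, 0, 1, 4}
Sum = -7 + -4 + 0 + 1 + 4 = -6

-6


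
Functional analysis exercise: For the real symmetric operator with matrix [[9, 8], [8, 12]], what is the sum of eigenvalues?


For a self-adjoint (symmetric) matrix, the eigenvalues are real.
The sum of eigenvalues equals the trace of the matrix.
trace = 9 + 12 = 21

21


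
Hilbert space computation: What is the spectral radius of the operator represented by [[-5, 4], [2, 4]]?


For a 2x2 matrix, eigenvalues satisfy lambda^2 - (trace)*lambda + det = 0
trace = -5 + 4 = -1
det = -5*4 - 4*2 = -28
discriminant = (-1)^2 - 4*(-28) = 113
spectral radius = max |eigenvalue| = 5.8151

5.8151


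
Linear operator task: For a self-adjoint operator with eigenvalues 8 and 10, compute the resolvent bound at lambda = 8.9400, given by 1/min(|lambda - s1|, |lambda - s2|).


dist(8.9400, {8, 10}) = min(|8.9400 - 8|, |8.9400 - 10|)
= min(0.9400, 1.0600) = 0.9400
Resolvent bound = 1/0.9400 = 1.0638

1.0638


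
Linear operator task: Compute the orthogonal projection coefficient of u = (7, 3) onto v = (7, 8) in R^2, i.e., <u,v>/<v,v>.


Computing <u,v> = 7*7 + 3*8 = 73
Computing <v,v> = 7^2 + 8^2 = 113
Projection coefficient = 73/113 = 0.6460

0.6460


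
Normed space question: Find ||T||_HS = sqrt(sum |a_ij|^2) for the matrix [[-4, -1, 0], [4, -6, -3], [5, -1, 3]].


The Hilbert-Schmidt norm is sqrt(sum of squares of all entries).
Sum of squares = (-4)^2 + (-1)^2 + 0^2 + 4^2 + (-6)^2 + (-3)^2 + 5^2 + (-1)^2 + 3^2
= 16 + 1 + 0 + 16 + 36 + 9 + 25 + 1 + 9 = 113
||T||_HS = sqrt(113) = 10.6301

10.6301


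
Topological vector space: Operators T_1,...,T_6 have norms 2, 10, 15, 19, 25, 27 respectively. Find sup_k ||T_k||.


By the Uniform Boundedness Principle, the supremum of norms is finite.
sup_k ||T_k|| = max(2, 10, 15, 19, 25, 27) = 27

27


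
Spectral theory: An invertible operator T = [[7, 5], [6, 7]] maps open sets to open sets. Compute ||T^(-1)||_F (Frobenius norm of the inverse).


det(T) = 7*7 - 5*6 = 19
T^(-1) = (1/19) * [[7, -5], [-6, 7]] = [[0.3684, -0.2632], [-0.3158, 0.3684]]
||T^(-1)||_F^2 = 0.3684^2 + (-0.2632)^2 + (-0.3158)^2 + 0.3684^2 = 0.4404
||T^(-1)||_F = sqrt(0.4404) = 0.6637

0.6637


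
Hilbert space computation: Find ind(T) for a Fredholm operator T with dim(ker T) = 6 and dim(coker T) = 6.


The Fredholm index is defined as ind(T) = dim(ker T) - dim(coker T)
= 6 - 6
= 0

0


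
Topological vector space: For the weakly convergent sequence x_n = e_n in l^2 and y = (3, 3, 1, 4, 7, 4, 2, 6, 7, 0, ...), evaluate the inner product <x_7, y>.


x_7 = e_7 is the standard basis vector with 1 in position 7.
<x_7, y> = y_7 = 2
As n -> infinity, <x_n, y> -> 0, confirming weak convergence of (x_n) to 0.

2


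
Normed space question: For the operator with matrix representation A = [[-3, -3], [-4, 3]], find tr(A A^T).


trace(A * A^T) = sum of squares of all entries
= (-3)^2 + (-3)^2 + (-4)^2 + 3^2
= 9 + 9 + 16 + 9
= 43

43


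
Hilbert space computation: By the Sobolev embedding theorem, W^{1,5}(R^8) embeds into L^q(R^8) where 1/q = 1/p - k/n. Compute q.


Using the Sobolev embedding formula: 1/q = 1/p - k/n
1/q = 1/5 - 1/8 = 3/40
q = 1/(3/40) = 40/3 = 13.3333

13.3333


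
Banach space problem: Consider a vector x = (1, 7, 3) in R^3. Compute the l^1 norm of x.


The l^1 norm equals the sum of absolute values of all components.
||x||_1 = 1 + 7 + 3
= 11

11.0000


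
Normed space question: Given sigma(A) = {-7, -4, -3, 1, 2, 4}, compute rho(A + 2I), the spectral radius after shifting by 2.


Spectrum of A + 2I = {-5, -2, -1, 3, 4, 6}
Spectral radius = max |lambda| over the shifted spectrum
= max(5, 2, 1, 3, 4, 6) = 6

6


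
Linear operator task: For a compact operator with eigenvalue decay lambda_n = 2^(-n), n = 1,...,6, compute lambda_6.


The eigenvalue formula gives lambda_6 = 1/2^6
= 1/64
= 0.0156

0.0156


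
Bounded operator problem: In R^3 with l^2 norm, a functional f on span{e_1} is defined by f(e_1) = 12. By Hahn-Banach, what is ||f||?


The norm of f is given by ||f|| = sup_{||x||=1} |f(x)|.
On span{e_1}, ||e_1|| = 1, so ||f|| = |f(e_1)| / ||e_1||
= |12| / 1 = 12.0000

12.0000


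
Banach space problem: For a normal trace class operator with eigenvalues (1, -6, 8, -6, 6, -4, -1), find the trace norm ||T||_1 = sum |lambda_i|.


For a normal operator, singular values equal |eigenvalues|.
Trace norm = sum |lambda_i| = 1 + 6 + 8 + 6 + 6 + 4 + 1
= 32

32


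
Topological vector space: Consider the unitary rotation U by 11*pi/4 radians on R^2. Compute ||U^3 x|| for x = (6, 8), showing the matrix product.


U is a rotation by theta = 11*pi/4
U^3 = rotation by 3*theta = 33*pi/4 = 1*pi/4 (mod 2*pi)
cos(1*pi/4) = 0.7071, sin(1*pi/4) = 0.7071
U^3 x = (0.7071 * 6 - 0.7071 * 8, 0.7071 * 6 + 0.7071 * 8)
= (-1.4142, 9.8995)
||U^3 x|| = sqrt((-1.4142)^2 + 9.8995^2) = sqrt(100.0000) = 10.0000

10.0000


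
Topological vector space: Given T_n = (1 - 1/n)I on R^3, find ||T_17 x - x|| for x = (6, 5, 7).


T_17 x - x = (1 - 1/17)x - x = -x/17
||x|| = sqrt(110) = 10.4881
||T_17 x - x|| = ||x||/17 = 10.4881/17 = 0.6169

0.6169


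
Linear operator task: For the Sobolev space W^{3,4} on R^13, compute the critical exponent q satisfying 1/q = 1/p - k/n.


Using the Sobolev embedding formula: 1/q = 1/p - k/n
1/q = 1/4 - 3/13 = 1/52
q = 1/(1/52) = 52

52.0000


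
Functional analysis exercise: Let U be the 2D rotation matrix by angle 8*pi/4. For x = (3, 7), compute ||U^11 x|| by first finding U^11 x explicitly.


U is a rotation by theta = 8*pi/4
U^11 = rotation by 11*theta = 88*pi/4 = 0*pi/4 (mod 2*pi)
cos(0*pi/4) = 1.0000, sin(0*pi/4) = 0.0000
U^11 x = (1.0000 * 3 - 0.0000 * 7, 0.0000 * 3 + 1.0000 * 7)
= (3.0000, 7.0000)
||U^11 x|| = sqrt(3.0000^2 + 7.0000^2) = sqrt(58.0000) = 7.6158

7.6158


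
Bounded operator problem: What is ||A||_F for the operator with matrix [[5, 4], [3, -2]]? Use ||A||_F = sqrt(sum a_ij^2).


||A||_F^2 = sum a_ij^2
= 5^2 + 4^2 + 3^2 + (-2)^2
= 25 + 16 + 9 + 4 = 54
||A||_F = sqrt(54) = 7.3485

7.3485


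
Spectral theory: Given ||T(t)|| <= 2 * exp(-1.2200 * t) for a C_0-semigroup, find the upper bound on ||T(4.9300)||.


||T(4.9300)|| <= 2 * exp(-1.2200 * 4.9300)
= 2 * exp(-6.0146)
= 2 * 0.0024
= 0.0049

0.0049


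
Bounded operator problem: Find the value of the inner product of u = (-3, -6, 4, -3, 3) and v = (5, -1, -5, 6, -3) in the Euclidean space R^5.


Computing the standard inner product <u, v> = sum u_i * v_i
= -3*5 + -6*-1 + 4*-5 + -3*6 + 3*-3
= -15 + 6 + -20 + -18 + -9
= -56

-56


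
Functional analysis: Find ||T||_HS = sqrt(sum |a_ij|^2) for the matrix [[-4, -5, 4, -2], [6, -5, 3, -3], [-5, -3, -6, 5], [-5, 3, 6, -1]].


The Hilbert-Schmidt norm is sqrt(sum of squares of all entries).
Sum of squares = (-4)^2 + (-5)^2 + 4^2 + (-2)^2 + 6^2 + (-5)^2 + 3^2 + (-3)^2 + (-5)^2 + (-3)^2 + (-6)^2 + 5^2 + (-5)^2 + 3^2 + 6^2 + (-1)^2
= 16 + 25 + 16 + 4 + 36 + 25 + 9 + 9 + 25 + 9 + 36 + 25 + 25 + 9 + 36 + 1 = 306
||T||_HS = sqrt(306) = 17.4929

17.4929


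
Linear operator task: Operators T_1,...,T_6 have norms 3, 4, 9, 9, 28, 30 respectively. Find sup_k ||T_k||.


By the Uniform Boundedness Principle, the supremum of norms is finite.
sup_k ||T_k|| = max(3, 4, 9, 9, 28, 30) = 30

30


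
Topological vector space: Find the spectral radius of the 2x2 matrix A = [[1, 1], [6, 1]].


For a 2x2 matrix, eigenvalues satisfy lambda^2 - (trace)*lambda + det = 0
trace = 1 + 1 = 2
det = 1*1 - 1*6 = -5
discriminant = 2^2 - 4*(-5) = 24
spectral radius = max |eigenvalue| = 3.4495

3.4495


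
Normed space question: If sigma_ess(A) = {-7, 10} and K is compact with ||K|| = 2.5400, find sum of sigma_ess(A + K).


By Weyl's theorem, the essential spectrum is invariant under compact perturbations.
sigma_ess(A + K) = sigma_ess(A) = {-7, 10}
Sum = -7 + 10 = 3

3


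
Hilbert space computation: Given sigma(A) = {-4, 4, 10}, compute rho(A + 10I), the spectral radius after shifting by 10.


Spectrum of A + 10I = {6, 14, 20}
Spectral radius = max |lambda| over the shifted spectrum
= max(6, 14, 20) = 20

20


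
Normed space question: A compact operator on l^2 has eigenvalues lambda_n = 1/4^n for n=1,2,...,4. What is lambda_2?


The eigenvalue formula gives lambda_2 = 1/4^2
= 1/16
= 0.0625

0.0625


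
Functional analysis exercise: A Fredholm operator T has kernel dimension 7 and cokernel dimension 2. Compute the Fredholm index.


The Fredholm index is defined as ind(T) = dim(ker T) - dim(coker T)
= 7 - 2
= 5

5


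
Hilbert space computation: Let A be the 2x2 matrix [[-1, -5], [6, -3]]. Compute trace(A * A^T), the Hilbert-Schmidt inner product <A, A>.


trace(A * A^T) = sum of squares of all entries
= (-1)^2 + (-5)^2 + 6^2 + (-3)^2
= 1 + 25 + 36 + 9
= 71

71


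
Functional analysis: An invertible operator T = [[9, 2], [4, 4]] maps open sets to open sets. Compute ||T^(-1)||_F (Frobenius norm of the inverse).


det(T) = 9*4 - 2*4 = 28
T^(-1) = (1/28) * [[4, -2], [-4, 9]] = [[0.1429, -0.0714], [-0.1429, 0.3214]]
||T^(-1)||_F^2 = 0.1429^2 + (-0.0714)^2 + (-0.1429)^2 + 0.3214^2 = 0.1492
||T^(-1)||_F = sqrt(0.1492) = 0.3863

0.3863


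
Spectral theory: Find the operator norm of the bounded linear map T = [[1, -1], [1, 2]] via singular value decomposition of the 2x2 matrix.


A^T A = [[2, 1], [1, 5]]
trace(A^T A) = 7, det(A^T A) = 9
discriminant = 7^2 - 4*9 = 13
Largest eigenvalue of A^T A = (trace + sqrt(disc))/2 = 5.3028
||T|| = sqrt(5.3028) = 2.3028

2.3028


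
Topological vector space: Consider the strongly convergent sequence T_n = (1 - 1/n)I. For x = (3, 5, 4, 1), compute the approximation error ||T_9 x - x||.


T_9 x - x = (1 - 1/9)x - x = -x/9
||x|| = sqrt(51) = 7.1414
||T_9 x - x|| = ||x||/9 = 7.1414/9 = 0.7935

0.7935


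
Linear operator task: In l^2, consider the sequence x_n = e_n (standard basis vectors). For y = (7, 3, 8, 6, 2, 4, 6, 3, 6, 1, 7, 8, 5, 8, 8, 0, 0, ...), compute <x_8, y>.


x_8 = e_8 is the standard basis vector with 1 in position 8.
<x_8, y> = y_8 = 3
As n -> infinity, <x_n, y> -> 0, confirming weak convergence of (x_n) to 0.

3


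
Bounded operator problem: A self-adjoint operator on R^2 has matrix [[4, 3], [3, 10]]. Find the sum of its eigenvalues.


For a self-adjoint (symmetric) matrix, the eigenvalues are real.
The sum of eigenvalues equals the trace of the matrix.
trace = 4 + 10 = 14

14


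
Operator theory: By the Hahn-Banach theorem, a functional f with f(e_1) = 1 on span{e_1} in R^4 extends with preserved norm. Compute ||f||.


The norm of f is given by ||f|| = sup_{||x||=1} |f(x)|.
On span{e_1}, ||e_1|| = 1, so ||f|| = |f(e_1)| / ||e_1||
= |1| / 1 = 1.0000

1.0000


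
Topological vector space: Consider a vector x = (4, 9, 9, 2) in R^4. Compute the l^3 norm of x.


The l^3 norm = (sum |x_i|^3)^(1/3)
Sum of 3th powers = 64 + 729 + 729 + 8 = 1530
||x||_3 = (1530)^(1/3) = 11.5230

11.5230


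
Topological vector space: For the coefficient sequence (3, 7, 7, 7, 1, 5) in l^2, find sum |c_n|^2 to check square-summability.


sum |c_n|^2 = 3^2 + 7^2 + 7^2 + 7^2 + 1^2 + 5^2
= 9 + 49 + 49 + 49 + 1 + 25
= 182

182


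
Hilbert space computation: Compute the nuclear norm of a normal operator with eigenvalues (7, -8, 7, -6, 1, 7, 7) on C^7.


For a normal operator, singular values equal |eigenvalues|.
Trace norm = sum |lambda_i| = 7 + 8 + 7 + 6 + 1 + 7 + 7
= 43

43


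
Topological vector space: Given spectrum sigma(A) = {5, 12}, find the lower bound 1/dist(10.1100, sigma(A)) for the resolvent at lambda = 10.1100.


dist(10.1100, {5, 12}) = min(|10.1100 - 5|, |10.1100 - 12|)
= min(5.1100, 1.8900) = 1.8900
Resolvent bound = 1/1.8900 = 0.5291

0.5291


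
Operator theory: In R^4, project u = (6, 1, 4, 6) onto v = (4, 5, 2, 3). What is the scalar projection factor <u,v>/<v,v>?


Computing <u,v> = 6*4 + 1*5 + 4*2 + 6*3 = 55
Computing <v,v> = 4^2 + 5^2 + 2^2 + 3^2 = 54
Projection coefficient = 55/54 = 1.0185

1.0185


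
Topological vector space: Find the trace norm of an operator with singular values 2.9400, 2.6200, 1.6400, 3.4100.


The nuclear norm is the sum of all singular values.
||T||_1 = 2.9400 + 2.6200 + 1.6400 + 3.4100
= 10.6100

10.6100


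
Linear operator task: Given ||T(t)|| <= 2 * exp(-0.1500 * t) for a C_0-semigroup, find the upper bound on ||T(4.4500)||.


||T(4.4500)|| <= 2 * exp(-0.1500 * 4.4500)
= 2 * exp(-0.6675)
= 2 * 0.5130
= 1.0260

1.0260


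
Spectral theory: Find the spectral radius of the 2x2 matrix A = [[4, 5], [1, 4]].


For a 2x2 matrix, eigenvalues satisfy lambda^2 - (trace)*lambda + det = 0
trace = 4 + 4 = 8
det = 4*4 - 5*1 = 11
discriminant = 8^2 - 4*(11) = 20
spectral radius = max |eigenvalue| = 6.2361

6.2361


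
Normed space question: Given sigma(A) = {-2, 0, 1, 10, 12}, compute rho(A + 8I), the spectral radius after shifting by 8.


Spectrum of A + 8I = {6, 8, 9, 18, 20}
Spectral radius = max |lambda| over the shifted spectrum
= max(6, 8, 9, 18, 20) = 20

20


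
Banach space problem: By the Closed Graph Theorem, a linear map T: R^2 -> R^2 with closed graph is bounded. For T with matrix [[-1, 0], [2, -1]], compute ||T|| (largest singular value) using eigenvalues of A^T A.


A^T A = [[5, -2], [-2, 1]]
trace(A^T A) = 6, det(A^T A) = 1
discriminant = 6^2 - 4*1 = 32
Largest eigenvalue of A^T A = (trace + sqrt(disc))/2 = 5.8284
||T|| = sqrt(5.8284) = 2.4142

2.4142


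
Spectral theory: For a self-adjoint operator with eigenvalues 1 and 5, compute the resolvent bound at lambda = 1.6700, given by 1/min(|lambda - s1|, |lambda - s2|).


dist(1.6700, {1, 5}) = min(|1.6700 - 1|, |1.6700 - 5|)
= min(0.6700, 3.3300) = 0.6700
Resolvent bound = 1/0.6700 = 1.4925

1.4925


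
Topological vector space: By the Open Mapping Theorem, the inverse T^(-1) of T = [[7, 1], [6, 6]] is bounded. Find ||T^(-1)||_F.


det(T) = 7*6 - 1*6 = 36
T^(-1) = (1/36) * [[6, -1], [-6, 7]] = [[0.1667, -0.0278], [-0.1667, 0.1944]]
||T^(-1)||_F^2 = 0.1667^2 + (-0.0278)^2 + (-0.1667)^2 + 0.1944^2 = 0.0941
||T^(-1)||_F = sqrt(0.0941) = 0.3068

0.3068


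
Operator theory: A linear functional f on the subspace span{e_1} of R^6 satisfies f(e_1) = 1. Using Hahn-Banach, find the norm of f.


The norm of f is given by ||f|| = sup_{||x||=1} |f(x)|.
On span{e_1}, ||e_1|| = 1, so ||f|| = |f(e_1)| / ||e_1||
= |1| / 1 = 1.0000

1.0000


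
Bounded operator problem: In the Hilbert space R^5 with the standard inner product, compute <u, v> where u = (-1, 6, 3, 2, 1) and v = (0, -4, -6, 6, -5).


Computing the standard inner product <u, v> = sum u_i * v_i
= -1*0 + 6*-4 + 3*-6 + 2*6 + 1*-5
= 0 + -24 + -18 + 12 + -5
= -35

-35


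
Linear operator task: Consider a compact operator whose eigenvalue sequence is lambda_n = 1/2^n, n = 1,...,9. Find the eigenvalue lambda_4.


The eigenvalue formula gives lambda_4 = 1/2^4
= 1/16
= 0.0625

0.0625


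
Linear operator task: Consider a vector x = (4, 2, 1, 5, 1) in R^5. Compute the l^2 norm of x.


The l^2 norm = (sum |x_i|^2)^(1/2)
Sum of 2th powers = 16 + 4 + 1 + 25 + 1 = 47
||x||_2 = (47)^(1/2) = 6.8557

6.8557


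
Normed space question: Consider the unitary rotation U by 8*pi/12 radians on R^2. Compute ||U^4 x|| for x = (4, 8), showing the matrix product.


U is a rotation by theta = 8*pi/12
U^4 = rotation by 4*theta = 32*pi/12 = 8*pi/12 (mod 2*pi)
cos(8*pi/12) = -0.5000, sin(8*pi/12) = 0.8660
U^4 x = (-0.5000 * 4 - 0.8660 * 8, 0.8660 * 4 + -0.5000 * 8)
= (-8.9282, -0.5359)
||U^4 x|| = sqrt((-8.9282)^2 + (-0.5359)^2) = sqrt(80.0000) = 8.9443

8.9443


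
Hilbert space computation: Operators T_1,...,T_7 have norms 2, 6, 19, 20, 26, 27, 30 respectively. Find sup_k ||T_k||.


By the Uniform Boundedness Principle, the supremum of norms is finite.
sup_k ||T_k|| = max(2, 6, 19, 20, 26, 27, 30) = 30

30


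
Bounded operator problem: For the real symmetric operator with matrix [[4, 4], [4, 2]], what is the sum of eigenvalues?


For a self-adjoint (symmetric) matrix, the eigenvalues are real.
The sum of eigenvalues equals the trace of the matrix.
trace = 4 + 2 = 6

6


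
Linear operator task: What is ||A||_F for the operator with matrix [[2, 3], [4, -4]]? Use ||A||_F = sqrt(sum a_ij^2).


||A||_F^2 = sum a_ij^2
= 2^2 + 3^2 + 4^2 + (-4)^2
= 4 + 9 + 16 + 16 = 45
||A||_F = sqrt(45) = 6.7082

6.7082


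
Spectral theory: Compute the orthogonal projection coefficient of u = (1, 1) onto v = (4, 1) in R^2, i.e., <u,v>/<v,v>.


Computing <u,v> = 1*4 + 1*1 = 5
Computing <v,v> = 4^2 + 1^2 = 17
Projection coefficient = 5/17 = 0.2941

0.2941


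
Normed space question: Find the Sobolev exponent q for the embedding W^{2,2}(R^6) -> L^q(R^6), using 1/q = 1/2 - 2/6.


Using the Sobolev embedding formula: 1/q = 1/p - k/n
1/q = 1/2 - 2/6 = 1/6
q = 1/(1/6) = 6

6.0000


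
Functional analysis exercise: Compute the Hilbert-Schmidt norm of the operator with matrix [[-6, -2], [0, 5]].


The Hilbert-Schmidt norm is sqrt(sum of squares of all entries).
Sum of squares = (-6)^2 + (-2)^2 + 0^2 + 5^2
= 36 + 4 + 0 + 25 = 65
||T||_HS = sqrt(65) = 8.0623

8.0623


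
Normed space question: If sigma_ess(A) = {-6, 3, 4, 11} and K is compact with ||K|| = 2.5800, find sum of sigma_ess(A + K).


By Weyl's theorem, the essential spectrum is invariant under compact perturbations.
sigma_ess(A + K) = sigma_ess(A) = {-6, 3, 4, 11}
Sum = -6 + 3 + 4 + 11 = 12

12


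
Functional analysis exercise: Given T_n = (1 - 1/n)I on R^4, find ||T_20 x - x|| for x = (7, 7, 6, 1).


T_20 x - x = (1 - 1/20)x - x = -x/20
||x|| = sqrt(135) = 11.6190
||T_20 x - x|| = ||x||/20 = 11.6190/20 = 0.5809

0.5809


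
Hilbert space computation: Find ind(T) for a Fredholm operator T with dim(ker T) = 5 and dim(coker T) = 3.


The Fredholm index is defined as ind(T) = dim(ker T) - dim(coker T)
= 5 - 3
= 2

2


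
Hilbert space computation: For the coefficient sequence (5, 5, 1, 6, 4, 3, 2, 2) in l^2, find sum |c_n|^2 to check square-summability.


sum |c_n|^2 = 5^2 + 5^2 + 1^2 + 6^2 + 4^2 + 3^2 + 2^2 + 2^2
= 25 + 25 + 1 + 36 + 16 + 9 + 4 + 4
= 120

120


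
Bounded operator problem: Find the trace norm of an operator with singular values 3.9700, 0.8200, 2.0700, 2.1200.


The nuclear norm is the sum of all singular values.
||T||_1 = 3.9700 + 0.8200 + 2.0700 + 2.1200
= 8.9800

8.9800


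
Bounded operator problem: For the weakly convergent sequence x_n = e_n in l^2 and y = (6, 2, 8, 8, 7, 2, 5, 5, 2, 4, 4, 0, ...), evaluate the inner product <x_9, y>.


x_9 = e_9 is the standard basis vector with 1 in position 9.
<x_9, y> = y_9 = 2
As n -> infinity, <x_n, y> -> 0, confirming weak convergence of (x_n) to 0.

2


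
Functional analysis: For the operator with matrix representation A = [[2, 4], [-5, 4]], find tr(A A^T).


trace(A * A^T) = sum of squares of all entries
= 2^2 + 4^2 + (-5)^2 + 4^2
= 4 + 16 + 25 + 16
= 61

61


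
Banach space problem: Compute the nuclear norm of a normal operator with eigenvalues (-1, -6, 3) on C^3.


For a normal operator, singular values equal |eigenvalues|.
Trace norm = sum |lambda_i| = 1 + 6 + 3
= 10

10


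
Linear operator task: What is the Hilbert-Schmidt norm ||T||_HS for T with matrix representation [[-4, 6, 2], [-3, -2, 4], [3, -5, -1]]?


The Hilbert-Schmidt norm is sqrt(sum of squares of all entries).
Sum of squares = (-4)^2 + 6^2 + 2^2 + (-3)^2 + (-2)^2 + 4^2 + 3^2 + (-5)^2 + (-1)^2
= 16 + 36 + 4 + 9 + 4 + 16 + 9 + 25 + 1 = 120
||T||_HS = sqrt(120) = 10.9545

10.9545


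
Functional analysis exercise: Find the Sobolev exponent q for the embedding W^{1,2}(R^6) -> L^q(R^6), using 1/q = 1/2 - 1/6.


Using the Sobolev embedding formula: 1/q = 1/p - k/n
1/q = 1/2 - 1/6 = 1/3
q = 1/(1/3) = 3

3.0000


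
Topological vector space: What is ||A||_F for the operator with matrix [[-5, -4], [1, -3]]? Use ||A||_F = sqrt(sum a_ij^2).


||A||_F^2 = sum a_ij^2
= (-5)^2 + (-4)^2 + 1^2 + (-3)^2
= 25 + 16 + 1 + 9 = 51
||A||_F = sqrt(51) = 7.1414

7.1414


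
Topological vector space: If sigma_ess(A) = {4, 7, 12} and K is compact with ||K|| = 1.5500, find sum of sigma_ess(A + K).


By Weyl's theorem, the essential spectrum is invariant under compact perturbations.
sigma_ess(A + K) = sigma_ess(A) = {4, 7, 12}
Sum = 4 + 7 + 12 = 23

23


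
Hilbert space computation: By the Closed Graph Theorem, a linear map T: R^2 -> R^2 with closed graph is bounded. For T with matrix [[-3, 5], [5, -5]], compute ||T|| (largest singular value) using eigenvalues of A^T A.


A^T A = [[34, -40], [-40, 50]]
trace(A^T A) = 84, det(A^T A) = 100
discriminant = 84^2 - 4*100 = 6656
Largest eigenvalue of A^T A = (trace + sqrt(disc))/2 = 82.7922
||T|| = sqrt(82.7922) = 9.0990

9.0990


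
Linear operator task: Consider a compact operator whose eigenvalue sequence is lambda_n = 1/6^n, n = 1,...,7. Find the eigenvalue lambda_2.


The eigenvalue formula gives lambda_2 = 1/6^2
= 1/36
= 0.0278

0.0278


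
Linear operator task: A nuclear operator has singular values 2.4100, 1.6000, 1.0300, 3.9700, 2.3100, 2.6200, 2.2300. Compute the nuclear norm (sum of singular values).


The nuclear norm is the sum of all singular values.
||T||_1 = 2.4100 + 1.6000 + 1.0300 + 3.9700 + 2.3100 + 2.6200 + 2.2300
= 16.1700

16.1700


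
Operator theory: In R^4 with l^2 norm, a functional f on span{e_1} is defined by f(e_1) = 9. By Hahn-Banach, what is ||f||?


The norm of f is given by ||f|| = sup_{||x||=1} |f(x)|.
On span{e_1}, ||e_1|| = 1, so ||f|| = |f(e_1)| / ||e_1||
= |9| / 1 = 9.0000

9.0000


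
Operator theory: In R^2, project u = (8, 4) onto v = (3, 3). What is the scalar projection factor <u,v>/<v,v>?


Computing <u,v> = 8*3 + 4*3 = 36
Computing <v,v> = 3^2 + 3^2 = 18
Projection coefficient = 36/18 = 2.0000

2.0000


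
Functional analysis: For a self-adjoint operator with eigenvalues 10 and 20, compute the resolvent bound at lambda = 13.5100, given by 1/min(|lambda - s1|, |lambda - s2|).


dist(13.5100, {10, 20}) = min(|13.5100 - 10|, |13.5100 - 20|)
= min(3.5100, 6.4900) = 3.5100
Resolvent bound = 1/3.5100 = 0.2849

0.2849


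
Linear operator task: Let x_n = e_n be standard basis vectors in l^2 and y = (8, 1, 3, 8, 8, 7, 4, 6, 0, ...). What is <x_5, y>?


x_5 = e_5 is the standard basis vector with 1 in position 5.
<x_5, y> = y_5 = 8
As n -> infinity, <x_n, y> -> 0, confirming weak convergence of (x_n) to 0.

8


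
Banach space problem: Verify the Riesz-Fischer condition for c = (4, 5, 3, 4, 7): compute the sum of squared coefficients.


sum |c_n|^2 = 4^2 + 5^2 + 3^2 + 4^2 + 7^2
= 16 + 25 + 9 + 16 + 49
= 115

115


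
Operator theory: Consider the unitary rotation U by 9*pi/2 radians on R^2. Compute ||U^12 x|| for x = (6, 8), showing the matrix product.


U is a rotation by theta = 9*pi/2
U^12 = rotation by 12*theta = 108*pi/2 = 0*pi/2 (mod 2*pi)
cos(0*pi/2) = 1.0000, sin(0*pi/2) = 0.0000
U^12 x = (1.0000 * 6 - 0.0000 * 8, 0.0000 * 6 + 1.0000 * 8)
= (6.0000, 8.0000)
||U^12 x|| = sqrt(6.0000^2 + 8.0000^2) = sqrt(100.0000) = 10.0000

10.0000


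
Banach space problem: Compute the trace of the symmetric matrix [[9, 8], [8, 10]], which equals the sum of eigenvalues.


For a self-adjoint (symmetric) matrix, the eigenvalues are real.
The sum of eigenvalues equals the trace of the matrix.
trace = 9 + 10 = 19

19


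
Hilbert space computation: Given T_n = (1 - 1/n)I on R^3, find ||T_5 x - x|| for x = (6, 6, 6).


T_5 x - x = (1 - 1/5)x - x = -x/5
||x|| = sqrt(108) = 10.3923
||T_5 x - x|| = ||x||/5 = 10.3923/5 = 2.0785

2.0785


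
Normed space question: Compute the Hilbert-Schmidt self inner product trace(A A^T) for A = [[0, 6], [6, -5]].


trace(A * A^T) = sum of squares of all entries
= 0^2 + 6^2 + 6^2 + (-5)^2
= 0 + 36 + 36 + 25
= 97

97


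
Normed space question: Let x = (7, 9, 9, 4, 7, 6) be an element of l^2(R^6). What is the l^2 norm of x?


The l^2 norm = (sum |x_i|^2)^(1/2)
Sum of 2th powers = 49 + 81 + 81 + 16 + 49 + 36 = 312
||x||_2 = (312)^(1/2) = 17.6635

17.6635


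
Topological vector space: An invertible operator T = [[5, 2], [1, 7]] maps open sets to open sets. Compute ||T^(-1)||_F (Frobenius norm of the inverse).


det(T) = 5*7 - 2*1 = 33
T^(-1) = (1/33) * [[7, -2], [-1, 5]] = [[0.2121, -0.0606], [-0.0303, 0.1515]]
||T^(-1)||_F^2 = 0.2121^2 + (-0.0606)^2 + (-0.0303)^2 + 0.1515^2 = 0.0725
||T^(-1)||_F = sqrt(0.0725) = 0.2693

0.2693


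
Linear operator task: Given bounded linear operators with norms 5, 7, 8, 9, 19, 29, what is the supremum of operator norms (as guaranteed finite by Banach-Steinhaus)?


By the Uniform Boundedness Principle, the supremum of norms is finite.
sup_k ||T_k|| = max(5, 7, 8, 9, 19, 29) = 29

29


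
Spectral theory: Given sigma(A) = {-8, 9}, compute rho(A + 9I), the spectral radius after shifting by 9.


Spectrum of A + 9I = {1, 18}
Spectral radius = max |lambda| over the shifted spectrum
= max(1, 18) = 18

18


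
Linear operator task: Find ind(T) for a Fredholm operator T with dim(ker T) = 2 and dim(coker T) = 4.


The Fredholm index is defined as ind(T) = dim(ker T) - dim(coker T)
= 2 - 4
= -2

-2


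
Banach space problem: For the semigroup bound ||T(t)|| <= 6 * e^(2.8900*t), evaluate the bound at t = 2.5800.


||T(2.5800)|| <= 6 * exp(2.8900 * 2.5800)
= 6 * exp(7.4562)
= 6 * 1730.5594
= 10383.3565

10383.3565


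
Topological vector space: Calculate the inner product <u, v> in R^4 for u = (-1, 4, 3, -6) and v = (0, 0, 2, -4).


Computing the standard inner product <u, v> = sum u_i * v_i
= -1*0 + 4*0 + 3*2 + -6*-4
= 0 + 0 + 6 + 24
= 30

30


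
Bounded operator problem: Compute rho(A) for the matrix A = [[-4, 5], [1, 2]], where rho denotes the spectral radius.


For a 2x2 matrix, eigenvalues satisfy lambda^2 - (trace)*lambda + det = 0
trace = -4 + 2 = -2
det = -4*2 - 5*1 = -13
discriminant = (-2)^2 - 4*(-13) = 56
spectral radius = max |eigenvalue| = 4.7417

4.7417


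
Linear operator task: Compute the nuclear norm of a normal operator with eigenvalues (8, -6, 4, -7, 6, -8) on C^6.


For a normal operator, singular values equal |eigenvalues|.
Trace norm = sum |lambda_i| = 8 + 6 + 4 + 7 + 6 + 8
= 39

39


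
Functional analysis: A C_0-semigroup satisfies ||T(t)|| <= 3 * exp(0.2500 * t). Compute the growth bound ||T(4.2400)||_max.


||T(4.2400)|| <= 3 * exp(0.2500 * 4.2400)
= 3 * exp(1.0600)
= 3 * 2.8864
= 8.6591

8.6591


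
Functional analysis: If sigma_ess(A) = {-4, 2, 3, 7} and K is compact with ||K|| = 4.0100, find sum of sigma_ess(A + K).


By Weyl's theorem, the essential spectrum is invariant under compact perturbations.
sigma_ess(A + K) = sigma_ess(A) = {-4, 2, 3, 7}
Sum = -4 + 2 + 3 + 7 = 8

8


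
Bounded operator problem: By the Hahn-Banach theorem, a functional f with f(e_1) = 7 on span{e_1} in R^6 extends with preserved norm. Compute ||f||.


The norm of f is given by ||f|| = sup_{||x||=1} |f(x)|.
On span{e_1}, ||e_1|| = 1, so ||f|| = |f(e_1)| / ||e_1||
= |7| / 1 = 7.0000

7.0000


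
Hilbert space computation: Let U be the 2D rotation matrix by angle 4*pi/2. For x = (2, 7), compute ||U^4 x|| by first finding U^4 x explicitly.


U is a rotation by theta = 4*pi/2
U^4 = rotation by 4*theta = 16*pi/2 = 0*pi/2 (mod 2*pi)
cos(0*pi/2) = 1.0000, sin(0*pi/2) = 0.0000
U^4 x = (1.0000 * 2 - 0.0000 * 7, 0.0000 * 2 + 1.0000 * 7)
= (2.0000, 7.0000)
||U^4 x|| = sqrt(2.0000^2 + 7.0000^2) = sqrt(53.0000) = 7.2801

7.2801


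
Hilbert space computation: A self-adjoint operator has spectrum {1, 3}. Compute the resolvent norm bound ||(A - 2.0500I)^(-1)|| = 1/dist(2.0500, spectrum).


dist(2.0500, {1, 3}) = min(|2.0500 - 1|, |2.0500 - 3|)
= min(1.0500, 0.9500) = 0.9500
Resolvent bound = 1/0.9500 = 1.0526

1.0526


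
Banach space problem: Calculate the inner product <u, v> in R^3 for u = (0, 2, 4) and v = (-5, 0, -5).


Computing the standard inner product <u, v> = sum u_i * v_i
= 0*-5 + 2*0 + 4*-5
= 0 + 0 + -20
= -20

-20


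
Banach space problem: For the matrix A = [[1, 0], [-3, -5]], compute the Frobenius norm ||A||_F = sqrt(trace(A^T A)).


||A||_F^2 = sum a_ij^2
= 1^2 + 0^2 + (-3)^2 + (-5)^2
= 1 + 0 + 9 + 25 = 35
||A||_F = sqrt(35) = 5.9161

5.9161


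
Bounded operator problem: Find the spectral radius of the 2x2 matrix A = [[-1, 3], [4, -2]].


For a 2x2 matrix, eigenvalues satisfy lambda^2 - (trace)*lambda + det = 0
trace = -1 + -2 = -3
det = -1*-2 - 3*4 = -10
discriminant = (-3)^2 - 4*(-10) = 49
spectral radius = max |eigenvalue| = 5.0000

5.0000


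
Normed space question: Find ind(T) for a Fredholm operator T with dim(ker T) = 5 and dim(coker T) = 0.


The Fredholm index is defined as ind(T) = dim(ker T) - dim(coker T)
= 5 - 0
= 5

5


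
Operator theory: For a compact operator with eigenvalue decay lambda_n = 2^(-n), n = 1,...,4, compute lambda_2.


The eigenvalue formula gives lambda_2 = 1/2^2
= 1/4
= 0.2500

0.2500
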